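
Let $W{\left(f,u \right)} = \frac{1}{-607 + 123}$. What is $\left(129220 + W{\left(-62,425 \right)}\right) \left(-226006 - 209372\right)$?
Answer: $- \frac{13614809711031}{242} \approx -5.626 \cdot 10^{10}$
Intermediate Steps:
$W{\left(f,u \right)} = - \frac{1}{484}$ ($W{\left(f,u \right)} = \frac{1}{-484} = - \frac{1}{484}$)
$\left(129220 + W{\left(-62,425 \right)}\right) \left(-226006 - 209372\right) = \left(129220 - \frac{1}{484}\right) \left(-226006 - 209372\right) = \frac{62542479}{484} \left(-435378\right) = - \frac{13614809711031}{242}$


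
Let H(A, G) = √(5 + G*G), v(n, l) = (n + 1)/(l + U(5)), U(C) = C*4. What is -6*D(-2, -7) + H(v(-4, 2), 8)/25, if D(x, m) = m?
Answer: 42 + √69/25 ≈ 42.332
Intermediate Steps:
U(C) = 4*C
v(n, l) = (1 + n)/(20 + l) (v(n, l) = (n + 1)/(l + 4*5) = (1 + n)/(l + 20) = (1 + n)/(20 + l))
H(A, G) = √(5 + G²)
-6*D(-2, -7) + H(v(-4, 2), 8)/25 = -6*(-7) + √(5 + 8²)/25 = 42 + √(5 + 64)*(1/25) = 42 + √69*(1/25) = 42 + √69/25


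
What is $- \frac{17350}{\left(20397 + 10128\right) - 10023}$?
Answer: $- \frac{8675}{10251} \approx -0.84626$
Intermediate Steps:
$- \frac{17350}{\left(20397 + 10128\right) - 10023} = - \frac{17350}{30525 - 10023} = - \frac{17350}{20502} = \left(-17350\right) \frac{1}{20502} = - \frac{8675}{10251}$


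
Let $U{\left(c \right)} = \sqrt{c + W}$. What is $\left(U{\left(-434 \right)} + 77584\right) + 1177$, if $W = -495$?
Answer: $78761 + i \sqrt{929} \approx 78761.0 + 30.479 i$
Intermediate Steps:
$U{\left(c \right)} = \sqrt{-495 + c}$ ($U{\left(c \right)} = \sqrt{c - 495} = \sqrt{-495 + c}$)
$\left(U{\left(-434 \right)} + 77584\right) + 1177 = \left(\sqrt{-495 - 434} + 77584\right) + 1177 = \left(\sqrt{-929} + 77584\right) + 1177 = \left(i \sqrt{929} + 77584\right) + 1177 = \left(77584 + i \sqrt{929}\right) + 1177 = 78761 + i \sqrt{929}$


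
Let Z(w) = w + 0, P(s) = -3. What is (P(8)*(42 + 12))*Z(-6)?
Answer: 972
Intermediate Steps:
Z(w) = w
(P(8)*(42 + 12))*Z(-6) = -3*(42 + 12)*(-6) = -3*54*(-6) = -162*(-6) = 972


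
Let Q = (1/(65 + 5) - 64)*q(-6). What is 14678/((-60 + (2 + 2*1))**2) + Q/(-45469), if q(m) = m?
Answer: 1665475067/356476960 ≈ 4.6720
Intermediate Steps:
Q = 13437/35 (Q = (1/(65 + 5) - 64)*(-6) = (1/70 - 64)*(-6) = -4479/70*(-6) = 13437/35 ≈ 383.91)
14678/((-60 + (2 + 2*1))**2) + Q/(-45469) = 14678/((-60 + (2 + 2*1))**2) + (13437/35)/(-45469) = 14678/((-60 + (2 + 2))**2) + (13437/35)*(-1/45469) = 14678/((-60 + 4)**2) - 13437/1591415 = 14678/((-56)**2) - 13437/1591415 = 14678/3136 - 13437/1591415 = 14678*(1/3136) - 13437/1591415 = 7339/1568 - 13437/1591415 = 1665475067/356476960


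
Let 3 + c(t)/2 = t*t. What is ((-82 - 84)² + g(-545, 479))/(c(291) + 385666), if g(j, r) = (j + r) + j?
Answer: 26945/555022 ≈ 0.048548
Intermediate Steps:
g(j, r) = r + 2*j
c(t) = -6 + 2*t² (c(t) = -6 + 2*(t*t) = -6 + 2*t²)
((-82 - 84)² + g(-545, 479))/(c(291) + 385666) = ((-82 - 84)² + (479 + 2*(-545)))/((-6 + 2*291²) + 385666) = ((-166)² + (479 - 1090))/((-6 + 2*84681) + 385666) = (27556 - 611)/((-6 + 169362) + 385666) = 26945/(169356 + 385666) = 26945/555022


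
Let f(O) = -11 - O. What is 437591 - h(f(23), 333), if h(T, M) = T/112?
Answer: 24505113/56 ≈ 4.3759e+5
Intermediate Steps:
h(T, M) = T/112 (h(T, M) = T*(1/112) = T/112)
437591 - h(f(23), 333) = 437591 - (-11 - 1*23)/112 = 437591 - (-11 - 23)/112 = 437591 - (-34)/112 = 437591 - 1*(-17/56) = 437591 + 17/56 = 24505113/56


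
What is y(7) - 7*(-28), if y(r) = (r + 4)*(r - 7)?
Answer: 196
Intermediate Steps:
y(r) = (-7 + r)*(4 + r) (y(r) = (4 + r)*(-7 + r) = (-7 + r)*(4 + r))
y(7) - 7*(-28) = (-28 + 7**2 - 3*7) - 7*(-28) = (-28 + 49 - 21) + 196 = 0 + 196 = 196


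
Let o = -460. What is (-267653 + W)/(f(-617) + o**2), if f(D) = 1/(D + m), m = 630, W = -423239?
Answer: -8981596/2750801 ≈ -3.2651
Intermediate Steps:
f(D) = 1/(630 + D) (f(D) = 1/(D + 630) = 1/(630 + D))
(-267653 + W)/(f(-617) + o**2) = (-267653 - 423239)/(1/(630 - 617) + (-460)**2) = -690892/(1/13 + 211600) = -690892/2750801/13 = -690892*13/2750801 = -8981596/2750801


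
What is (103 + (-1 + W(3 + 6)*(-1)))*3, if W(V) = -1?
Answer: 309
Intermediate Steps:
(103 + (-1 + W(3 + 6)*(-1)))*3 = (103 + (-1 - 1*(-1)))*3 = (103 + (-1 + 1))*3 = (103 + 0)*3 = 103*3 = 309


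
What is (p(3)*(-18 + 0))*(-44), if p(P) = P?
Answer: 2376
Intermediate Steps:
(p(3)*(-18 + 0))*(-44) = (3*(-18 + 0))*(-44) = (3*(-18))*(-44) = -54*(-44) = 2376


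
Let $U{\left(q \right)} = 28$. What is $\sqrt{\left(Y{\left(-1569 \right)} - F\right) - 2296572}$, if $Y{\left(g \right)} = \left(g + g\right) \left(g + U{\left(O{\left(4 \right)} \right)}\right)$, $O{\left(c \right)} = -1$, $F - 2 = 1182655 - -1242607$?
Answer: $\sqrt{113822} \approx 337.38$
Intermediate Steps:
$F = 2425264$ ($F = 2 + \left(1182655 - -1242607\right) = 2 + \left(1182655 + 1242607\right) = 2 + 2425262 = 2425264$)
$Y{\left(g \right)} = 2 g \left(28 + g\right)$ ($Y{\left(g \right)} = \left(g + g\right) \left(g + 28\right) = 2 g \left(28 + g\right)$)
$\sqrt{\left(Y{\left(-1569 \right)} - F\right) - 2296572} = \sqrt{\left(2 \left(-1569\right) \left(28 - 1569\right) - 2425264\right) - 2296572} = \sqrt{\left(2 \left(-1569\right) \left(-1541\right) - 2425264\right) - 2296572} = \sqrt{\left(4835658 - 2425264\right) - 2296572} = \sqrt{2410394 - 2296572} = \sqrt{113822}$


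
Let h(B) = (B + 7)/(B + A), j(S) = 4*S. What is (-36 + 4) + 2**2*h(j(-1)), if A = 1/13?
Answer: -596/17 ≈ -35.059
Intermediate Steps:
A = 1/13 ≈ 0.076923
h(B) = (7 + B)/(1/13 + B) (h(B) = (B + 7)/(B + 1/13) = (7 + B)/(1/13 + B))
(-36 + 4) + 2**2*h(j(-1)) = (-36 + 4) + 2**2*(13*(7 + 4*(-1))/(1 + 13*(4*(-1)))) = -32 + 4*(13*(7 - 4)/(1 + 13*(-4))) = -32 + 4*(13*3/(1 - 52)) = -32 + 4*(13*3/(-51)) = -32 + 4*(13*(-1/51)*3) = -32 + 4*(-13/17) = -32 - 52/17 = -596/17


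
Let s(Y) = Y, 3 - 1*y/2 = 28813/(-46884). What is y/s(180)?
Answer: 33893/843912 ≈ 0.040162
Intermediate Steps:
y = 169465/23442 (y = 6 - 57626/(-46884) = 6 - 57626*(-1)/46884 = 6 - 2*(-28813/46884) = 6 + 28813/23442 = 169465/23442 ≈ 7.2291)
y/s(180) = (169465/23442)/180 = (169465/23442)*(1/180) = 33893/843912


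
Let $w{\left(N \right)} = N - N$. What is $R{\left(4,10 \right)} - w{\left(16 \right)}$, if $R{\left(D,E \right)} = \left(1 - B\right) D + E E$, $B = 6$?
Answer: $80$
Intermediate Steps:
$w{\left(N \right)} = 0$
$R{\left(D,E \right)} = E^{2} - 5 D$ ($R{\left(D,E \right)} = \left(1 - 6\right) D + E E = \left(1 - 6\right) D + E^{2} = - 5 D + E^{2} = E^{2} - 5 D$)
$R{\left(4,10 \right)} - w{\left(16 \right)} = \left(10^{2} - 20\right) - 0 = \left(100 - 20\right) + 0 = 80 + 0 = 80$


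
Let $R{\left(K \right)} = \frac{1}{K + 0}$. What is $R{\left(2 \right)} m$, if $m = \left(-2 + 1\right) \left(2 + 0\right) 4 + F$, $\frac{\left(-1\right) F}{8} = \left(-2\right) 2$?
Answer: $12$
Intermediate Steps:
$R{\left(K \right)} = \frac{1}{K}$
$F = 32$ ($F = - 8 \left(\left(-2\right) 2\right) = \left(-8\right) \left(-4\right) = 32$)
$m = 24$ ($m = \left(-2 + 1\right) \left(2 + 0\right) 4 + 32 = \left(-1\right) 2 \cdot 4 + 32 = \left(-2\right) 4 + 32 = -8 + 32 = 24$)
$R{\left(2 \right)} m = \frac{1}{2} \cdot 24 = 12$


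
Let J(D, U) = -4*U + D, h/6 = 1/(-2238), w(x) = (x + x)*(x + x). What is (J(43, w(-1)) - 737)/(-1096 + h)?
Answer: 264830/408809 ≈ 0.64781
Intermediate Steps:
w(x) = 4*x² (w(x) = (2*x)*(2*x) = 4*x²)
h = -1/373 (h = 6/(-2238) = 6*(-1/2238) = -1/373 ≈ -0.0026810)
J(D, U) = D - 4*U
(J(43, w(-1)) - 737)/(-1096 + h) = ((43 - 16*(-1)²) - 737)/(-1096 - 1/373) = ((43 - 16) - 737)/(-408809/373) = ((43 - 4*4) - 737)*(-373/408809) = ((43 - 16) - 737)*(-373/408809) = (27 - 737)*(-373/408809) = -710*(-373/408809) = 264830/408809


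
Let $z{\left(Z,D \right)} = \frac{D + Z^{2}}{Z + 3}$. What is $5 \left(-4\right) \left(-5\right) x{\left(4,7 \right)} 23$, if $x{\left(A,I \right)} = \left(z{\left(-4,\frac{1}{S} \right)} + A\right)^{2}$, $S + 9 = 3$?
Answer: $\frac{2898575}{9} \approx 3.2206 \cdot 10^{5}$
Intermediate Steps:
$S = -6$ ($S = -9 + 3 = -6$)
$z{\left(Z,D \right)} = \frac{D + Z^{2}}{3 + Z}$
$x{\left(A,I \right)} = \left(- \frac{95}{6} + A\right)^{2}$ ($x{\left(A,I \right)} = \left(\frac{\frac{1}{-6} + \left(-4\right)^{2}}{3 - 4} + A\right)^{2} = \left(\frac{- \frac{1}{6} + 16}{-1} + A\right)^{2} = \left(\left(-1\right) \frac{95}{6} + A\right)^{2} = \left(- \frac{95}{6} + A\right)^{2}$)
$5 \left(-4\right) \left(-5\right) x{\left(4,7 \right)} 23 = 5 \left(-4\right) \left(-5\right) \frac{\left(-95 + 6 \cdot 4\right)^{2}}{36} \cdot 23 = \left(-20\right) \left(-5\right) \frac{\left(-95 + 24\right)^{2}}{36} \cdot 23 = 100 \frac{\left(-71\right)^{2}}{36} \cdot 23 = 100 \cdot \frac{1}{36} \cdot 5041 \cdot 23 = 100 \cdot \frac{5041}{36} \cdot 23 = \frac{126025}{9} \cdot 23 = \frac{2898575}{9}$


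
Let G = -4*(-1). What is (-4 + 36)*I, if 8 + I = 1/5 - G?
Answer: -1888/5 ≈ -377.60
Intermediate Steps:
G = 4
I = -59/5 (I = -8 + (1/5 - 1*4) = -8 + (⅕ - 4) = -8 - 19/5 = -59/5 ≈ -11.800)
(-4 + 36)*I = (-4 + 36)*(-59/5) = 32*(-59/5) = -1888/5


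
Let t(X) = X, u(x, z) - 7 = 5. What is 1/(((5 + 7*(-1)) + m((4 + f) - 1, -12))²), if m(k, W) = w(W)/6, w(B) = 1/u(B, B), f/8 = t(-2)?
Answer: 5184/20449 ≈ 0.25351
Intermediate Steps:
u(x, z) = 12 (u(x, z) = 7 + 5 = 12)
f = -16 (f = 8*(-2) = -16)
w(B) = 1/12
m(k, W) = 1/72 (m(k, W) = (1/12)/6 = (1/12)*(⅙) = 1/72)
1/(((5 + 7*(-1)) + m((4 + f) - 1, -12))²) = 1/(((5 + 7*(-1)) + 1/72)²) = 1/(((5 - 7) + 1/72)²) = 1/((-2 + 1/72)²) = 1/((-143/72)²) = 1/(20449/5184) = 5184/20449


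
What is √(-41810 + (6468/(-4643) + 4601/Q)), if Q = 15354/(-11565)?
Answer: 3*I*√315638759245004666/7920958 ≈ 212.78*I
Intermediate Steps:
Q = -1706/1285 (Q = 15354*(-1/11565) = -1706/1285 ≈ -1.3276)
√(-41810 + (6468/(-4643) + 4601/Q)) = √(-41810 + (6468/(-4643) + 4601/(-1706/1285))) = √(-41810 + (6468*(-1/4643) + 4601*(-1285/1706))) = √(-41810 + (-6468/4643 - 5912285/1706)) = √(-41810 - 27461773663/7920958) = √(-358637027643/7920958) = 3*I*√315638759245004666/7920958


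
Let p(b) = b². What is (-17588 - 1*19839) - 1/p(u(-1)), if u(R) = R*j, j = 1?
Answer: -37428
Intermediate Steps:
u(R) = R (u(R) = R*1 = R)
(-17588 - 1*19839) - 1/p(u(-1)) = (-17588 - 1*19839) - 1/((-1)²) = (-17588 - 19839) - 1/1 = -37427 - 1*1 = -37427 - 1 = -37428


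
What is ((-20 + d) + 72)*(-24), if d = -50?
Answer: -48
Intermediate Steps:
((-20 + d) + 72)*(-24) = ((-20 - 50) + 72)*(-24) = (-70 + 72)*(-24) = 2*(-24) = -48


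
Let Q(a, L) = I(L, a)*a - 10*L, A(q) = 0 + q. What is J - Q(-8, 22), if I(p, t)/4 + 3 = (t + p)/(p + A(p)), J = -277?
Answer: -1571/11 ≈ -142.82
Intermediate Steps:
A(q) = q
I(p, t) = -12 + 2*(p + t)/p (I(p, t) = -12 + 4*((t + p)/(p + p)) = -12 + 4*((p + t)/((2*p))) = -12 + 4*((p + t)*(1/(2*p))) = -12 + 4*((p + t)/(2*p)) = -12 + 2*(p + t)/p)
Q(a, L) = -10*L + a*(-10 + 2*a/L) (Q(a, L) = (-10 + 2*a/L)*a - 10*L = a*(-10 + 2*a/L) - 10*L = -10*L + a*(-10 + 2*a/L))
J - Q(-8, 22) = -277 - (-10*22 - 10*(-8) + 2*(-8)**2/22) = -277 - (-220 + 80 + 2*(1/22)*64) = -277 - (-220 + 80 + 64/11) = -277 - 1*(-1476/11) = -277 + 1476/11 = -1571/11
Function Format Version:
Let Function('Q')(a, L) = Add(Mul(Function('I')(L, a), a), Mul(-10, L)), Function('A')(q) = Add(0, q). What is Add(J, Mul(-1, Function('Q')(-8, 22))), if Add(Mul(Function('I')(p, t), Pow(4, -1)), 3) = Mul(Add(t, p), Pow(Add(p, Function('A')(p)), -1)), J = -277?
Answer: Rational(-1571, 11) ≈ -142.82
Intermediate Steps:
Function('A')(q) = q
Function('I')(p, t) = Add(-12, Mul(2, Pow(p, -1), Add(p, t))) (Function('I')(p, t) = Add(-12, Mul(4, Mul(Add(t, p), Pow(Add(p, p), -1)))) = Add(-12, Mul(4, Mul(Add(p, t), Pow(Mul(2, p), -1)))) = Add(-12, Mul(4, Mul(Add(p, t), Mul(Rational(1, 2), Pow(p, -1))))) = Add(-12, Mul(4, Mul(Rational(1, 2), Pow(p, -1), Add(p, t)))) = Add(-12, Mul(2, Pow(p, -1), Add(p, t))))
Function('Q')(a, L) = Add(Mul(-10, L), Mul(a, Add(-10, Mul(2, a, Pow(L, -1))))) (Function('Q')(a, L) = Add(Mul(Add(-10, Mul(2, a, Pow(L, -1))), a), Mul(-10, L)) = Add(Mul(a, Add(-10, Mul(2, a, Pow(L, -1)))), Mul(-10, L)) = Add(Mul(-10, L), Mul(a, Add(-10, Mul(2, a, Pow(L, -1))))))
Add(J, Mul(-1, Function('Q')(-8, 22))) = Add(-277, Mul(-1, Add(Mul(-10, 22), Mul(-10, -8), Mul(2, Pow(22, -1), Pow(-8, 2))))) = Add(-277, Mul(-1, Add(-220, 80, Mul(2, Rational(1, 22), 64)))) = Add(-277, Mul(-1, Add(-220, 80, Rational(64, 11)))) = Add(-277, Mul(-1, Rational(-1476, 11))) = Add(-277, Rational(1476, 11)) = Rational(-1571, 11)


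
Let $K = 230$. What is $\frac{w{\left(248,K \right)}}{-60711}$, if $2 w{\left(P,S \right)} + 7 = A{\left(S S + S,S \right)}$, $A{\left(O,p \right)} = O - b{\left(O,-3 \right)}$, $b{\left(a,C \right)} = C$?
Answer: $- \frac{26563}{60711} \approx -0.43753$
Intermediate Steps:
$A{\left(O,p \right)} = 3 + O$ ($A{\left(O,p \right)} = O - -3 = O + 3 = 3 + O$)
$w{\left(P,S \right)} = -2 + \frac{S}{2} + \frac{S^{2}}{2}$ ($w{\left(P,S \right)} = - \frac{7}{2} + \frac{3 + \left(S S + S\right)}{2} = - \frac{7}{2} + \frac{3 + \left(S^{2} + S\right)}{2} = - \frac{7}{2} + \frac{3 + \left(S + S^{2}\right)}{2} = - \frac{7}{2} + \frac{3 + S + S^{2}}{2} = - \frac{7}{2} + \left(\frac{3}{2} + \frac{S}{2} + \frac{S^{2}}{2}\right) = -2 + \frac{S}{2} + \frac{S^{2}}{2}$)
$\frac{w{\left(248,K \right)}}{-60711} = \frac{-2 + \frac{1}{2} \cdot 230 \left(1 + 230\right)}{-60711} = \left(-2 + \frac{1}{2} \cdot 230 \cdot 231\right) \left(- \frac{1}{60711}\right) = \left(-2 + 26565\right) \left(- \frac{1}{60711}\right) = 26563 \left(- \frac{1}{60711}\right) = - \frac{26563}{60711}$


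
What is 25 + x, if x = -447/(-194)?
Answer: 5297/194 ≈ 27.304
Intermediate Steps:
x = 447/194 (x = -447*(-1/194) = 447/194 ≈ 2.3041)
25 + x = 25 + 447/194 = 5297/194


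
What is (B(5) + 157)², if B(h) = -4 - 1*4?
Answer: 22201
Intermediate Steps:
B(h) = -8 (B(h) = -4 - 4 = -8)
(B(5) + 157)² = (-8 + 157)² = 149² = 22201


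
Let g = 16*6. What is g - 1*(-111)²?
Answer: -12225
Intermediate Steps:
g = 96
g - 1*(-111)² = 96 - 1*(-111)² = 96 - 1*12321 = 96 - 12321 = -12225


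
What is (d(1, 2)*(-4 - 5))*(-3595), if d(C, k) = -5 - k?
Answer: -226485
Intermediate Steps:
(d(1, 2)*(-4 - 5))*(-3595) = ((-5 - 1*2)*(-4 - 5))*(-3595) = ((-5 - 2)*(-9))*(-3595) = -7*(-9)*(-3595) = 63*(-3595) = -226485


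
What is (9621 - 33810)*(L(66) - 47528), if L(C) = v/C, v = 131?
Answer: 2299213561/2 ≈ 1.1496e+9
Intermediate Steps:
L(C) = 131/C
(9621 - 33810)*(L(66) - 47528) = (9621 - 33810)*(131/66 - 47528) = -24189*(131*(1/66) - 47528) = -24189*(131/66 - 47528) = -24189*(-3136717/66) = 2299213561/2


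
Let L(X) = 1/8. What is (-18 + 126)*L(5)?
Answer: 27/2 ≈ 13.500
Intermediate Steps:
L(X) = ⅛
(-18 + 126)*L(5) = (-18 + 126)*(⅛) = 108*(⅛) = 27/2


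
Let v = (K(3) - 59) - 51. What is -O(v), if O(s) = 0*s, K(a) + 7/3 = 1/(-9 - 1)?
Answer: 0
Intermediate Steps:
K(a) = -73/30 (K(a) = -7/3 + 1/(-9 - 1) = -7/3 + 1/(-10) = -7/3 - 1/10 = -73/30)
v = -3373/30 (v = (-73/30 - 59) - 51 = -1843/30 - 51 = -3373/30 ≈ -112.43)
O(s) = 0
-O(v) = -1*0 = 0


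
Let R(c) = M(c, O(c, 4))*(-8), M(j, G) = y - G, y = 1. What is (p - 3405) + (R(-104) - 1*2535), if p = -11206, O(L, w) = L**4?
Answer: 935869694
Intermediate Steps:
M(j, G) = 1 - G
R(c) = -8 + 8*c**4 (R(c) = (1 - c**4)*(-8) = -8 + 8*c**4)
(p - 3405) + (R(-104) - 1*2535) = (-11206 - 3405) + ((-8 + 8*(-104)**4) - 1*2535) = -14611 + ((-8 + 8*116985856) - 2535) = -14611 + ((-8 + 935886848) - 2535) = -14611 + (935886840 - 2535) = -14611 + 935884305 = 935869694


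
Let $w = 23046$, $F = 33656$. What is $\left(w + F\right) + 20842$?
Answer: $77544$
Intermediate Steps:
$\left(w + F\right) + 20842 = \left(23046 + 33656\right) + 20842 = 56702 + 20842 = 77544$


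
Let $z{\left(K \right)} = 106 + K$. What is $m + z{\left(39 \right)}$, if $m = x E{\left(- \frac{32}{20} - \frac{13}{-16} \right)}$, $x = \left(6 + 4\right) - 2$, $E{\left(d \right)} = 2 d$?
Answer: $\frac{662}{5} \approx 132.4$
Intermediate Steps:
$x = 8$ ($x = 10 - 2 = 8$)
$m = - \frac{63}{5}$ ($m = 8 \cdot 2 \left(- \frac{32}{20} - \frac{13}{-16}\right) = 8 \cdot 2 \left(\left(-32\right) \frac{1}{20} - - \frac{13}{16}\right) = 8 \cdot 2 \left(- \frac{8}{5} + \frac{13}{16}\right) = 8 \cdot 2 \left(- \frac{63}{80}\right) = 8 \left(- \frac{63}{40}\right) = - \frac{63}{5} \approx -12.6$)
$m + z{\left(39 \right)} = - \frac{63}{5} + \left(106 + 39\right) = - \frac{63}{5} + 145 = \frac{662}{5}$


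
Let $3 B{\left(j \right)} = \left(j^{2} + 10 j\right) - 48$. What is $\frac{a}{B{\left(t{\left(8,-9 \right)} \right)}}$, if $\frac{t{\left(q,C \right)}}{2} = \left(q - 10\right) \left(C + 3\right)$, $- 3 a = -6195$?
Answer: $\frac{2065}{256} \approx 8.0664$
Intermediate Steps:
$a = 2065$ ($a = \left(- \frac{1}{3}\right) \left(-6195\right) = 2065$)
$t{\left(q,C \right)} = 2 \left(-10 + q\right) \left(3 + C\right)$ ($t{\left(q,C \right)} = 2 \left(q - 10\right) \left(C + 3\right) = 2 \left(-10 + q\right) \left(3 + C\right)$)
$B{\left(j \right)} = -16 + \frac{j^{2}}{3} + \frac{10 j}{3}$ ($B{\left(j \right)} = \frac{\left(j^{2} + 10 j\right) - 48}{3} = \frac{-48 + j^{2} + 10 j}{3} = -16 + \frac{j^{2}}{3} + \frac{10 j}{3}$)
$\frac{a}{B{\left(t{\left(8,-9 \right)} \right)}} = \frac{2065}{-16 + \frac{\left(-60 - -180 + 6 \cdot 8 + 2 \left(-9\right) 8\right)^{2}}{3} + \frac{10 \left(-60 - -180 + 6 \cdot 8 + 2 \left(-9\right) 8\right)}{3}} = \frac{2065}{-16 + \frac{\left(-60 + 180 + 48 - 144\right)^{2}}{3} + \frac{10 \left(-60 + 180 + 48 - 144\right)}{3}} = \frac{2065}{-16 + \frac{24^{2}}{3} + \frac{10}{3} \cdot 24} = \frac{2065}{-16 + \frac{1}{3} \cdot 576 + 80} = \frac{2065}{-16 + 192 + 80} = \frac{2065}{256}$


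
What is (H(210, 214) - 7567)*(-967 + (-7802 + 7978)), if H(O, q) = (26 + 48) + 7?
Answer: 5921426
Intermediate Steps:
H(O, q) = 81 (H(O, q) = 74 + 7 = 81)
(H(210, 214) - 7567)*(-967 + (-7802 + 7978)) = (81 - 7567)*(-967 + (-7802 + 7978)) = -7486*(-967 + 176) = -7486*(-791) = 5921426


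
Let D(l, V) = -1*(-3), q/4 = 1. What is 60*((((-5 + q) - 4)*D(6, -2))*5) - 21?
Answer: -4521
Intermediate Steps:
q = 4 (q = 4*1 = 4)
D(l, V) = 3
60*((((-5 + q) - 4)*D(6, -2))*5) - 21 = 60*((((-5 + 4) - 4)*3)*5) - 21 = 60*(((-1 - 4)*3)*5) - 21 = 60*(-5*3*5) - 21 = 60*(-15*5) - 21 = 60*(-75) - 21 = -4500 - 21 = -4521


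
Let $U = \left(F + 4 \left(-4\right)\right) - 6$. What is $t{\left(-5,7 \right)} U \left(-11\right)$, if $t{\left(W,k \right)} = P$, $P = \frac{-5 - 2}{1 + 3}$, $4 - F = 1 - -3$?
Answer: $- \frac{847}{2} \approx -423.5$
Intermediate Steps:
$F = 0$ ($F = 4 - \left(1 - -3\right) = 4 - \left(1 + 3\right) = 4 - 4 = 0$)
$P = - \frac{7}{4} \approx -1.75$
$t{\left(W,k \right)} = - \frac{7}{4}$
$U = -22$ ($U = \left(0 + 4 \left(-4\right)\right) - 6 = \left(0 - 16\right) - 6 = -16 - 6 = -22$)
$t{\left(-5,7 \right)} U \left(-11\right) = \left(- \frac{7}{4}\right) \left(-22\right) \left(-11\right) = \frac{77}{2} \left(-11\right) = - \frac{847}{2}$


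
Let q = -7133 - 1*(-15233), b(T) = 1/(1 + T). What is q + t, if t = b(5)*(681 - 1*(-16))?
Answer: 49297/6 ≈ 8216.2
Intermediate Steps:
q = 8100 (q = -7133 + 15233 = 8100)
t = 697/6 (t = (681 - 1*(-16))/(1 + 5) = (681 + 16)/6 = (⅙)*697 = 697/6 ≈ 116.17)
q + t = 8100 + 697/6 = 49297/6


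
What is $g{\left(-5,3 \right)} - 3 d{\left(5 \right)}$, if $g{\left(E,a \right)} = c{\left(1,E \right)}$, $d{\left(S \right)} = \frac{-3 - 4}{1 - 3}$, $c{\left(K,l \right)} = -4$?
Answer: $- \frac{29}{2} \approx -14.5$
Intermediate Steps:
$d{\left(S \right)} = \frac{7}{2}$ ($d{\left(S \right)} = - \frac{7}{-2} = \left(-7\right) \left(- \frac{1}{2}\right) = \frac{7}{2}$)
$g{\left(E,a \right)} = -4$
$g{\left(-5,3 \right)} - 3 d{\left(5 \right)} = -4 - \frac{21}{2} = - \frac{29}{2}$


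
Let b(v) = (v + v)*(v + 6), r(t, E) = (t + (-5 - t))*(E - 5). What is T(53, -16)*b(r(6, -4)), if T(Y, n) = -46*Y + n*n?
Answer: -10015380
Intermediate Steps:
r(t, E) = 25 - 5*E (r(t, E) = -5*(-5 + E) = 25 - 5*E)
T(Y, n) = n² - 46*Y (T(Y, n) = -46*Y + n² = n² - 46*Y)
b(v) = 2*v*(6 + v) (b(v) = (2*v)*(6 + v) = 2*v*(6 + v))
T(53, -16)*b(r(6, -4)) = ((-16)² - 46*53)*(2*(25 - 5*(-4))*(6 + (25 - 5*(-4)))) = (256 - 2438)*(2*(25 + 20)*(6 + (25 + 20))) = -4364*45*(6 + 45) = -4364*45*51 = -2182*4590 = -10015380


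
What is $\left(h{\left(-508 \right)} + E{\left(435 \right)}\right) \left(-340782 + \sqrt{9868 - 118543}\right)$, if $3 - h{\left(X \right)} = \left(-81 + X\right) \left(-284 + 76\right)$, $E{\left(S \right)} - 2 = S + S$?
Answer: $41451700134 - 1824555 i \sqrt{483} \approx 4.1452 \cdot 10^{10} - 4.0099 \cdot 10^{7} i$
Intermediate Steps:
$E{\left(S \right)} = 2 + 2 S$ ($E{\left(S \right)} = 2 + \left(S + S\right) = 2 + 2 S$)
$h{\left(X \right)} = -16845 + 208 X$ ($h{\left(X \right)} = 3 - \left(-81 + X\right) \left(-284 + 76\right) = 3 - \left(-81 + X\right) \left(-208\right) = 3 - \left(16848 - 208 X\right) = 3 + \left(-16848 + 208 X\right) = -16845 + 208 X$)
$\left(h{\left(-508 \right)} + E{\left(435 \right)}\right) \left(-340782 + \sqrt{9868 - 118543}\right) = \left(\left(-16845 + 208 \left(-508\right)\right) + \left(2 + 2 \cdot 435\right)\right) \left(-340782 + \sqrt{9868 - 118543}\right) = \left(\left(-16845 - 105664\right) + \left(2 + 870\right)\right) \left(-340782 + \sqrt{-108675}\right) = \left(-122509 + 872\right) \left(-340782 + 15 i \sqrt{483}\right) = - 121637 \left(-340782 + 15 i \sqrt{483}\right) = 41451700134 - 1824555 i \sqrt{483}$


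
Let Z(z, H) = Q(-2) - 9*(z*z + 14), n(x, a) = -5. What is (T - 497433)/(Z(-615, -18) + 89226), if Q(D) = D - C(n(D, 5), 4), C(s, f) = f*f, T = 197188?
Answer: 300245/3314943 ≈ 0.090573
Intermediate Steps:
C(s, f) = f**2
Q(D) = -16 + D (Q(D) = D - 1*4**2 = D - 1*16 = D - 16 = -16 + D)
Z(z, H) = -144 - 9*z**2 (Z(z, H) = (-16 - 2) - 9*(z*z + 14) = -18 - 9*(z**2 + 14) = -18 - 9*(14 + z**2) = -18 + (-126 - 9*z**2) = -144 - 9*z**2)
(T - 497433)/(Z(-615, -18) + 89226) = (197188 - 497433)/((-144 - 9*(-615)**2) + 89226) = -300245/((-144 - 9*378225) + 89226) = -300245/((-144 - 3404025) + 89226) = -300245/(-3404169 + 89226) = -300245/(-3314943) = -300245*(-1/3314943) = 300245/3314943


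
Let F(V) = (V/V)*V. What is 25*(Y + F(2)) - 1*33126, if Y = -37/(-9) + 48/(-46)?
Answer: -6830857/207 ≈ -32999.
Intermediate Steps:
F(V) = V (F(V) = 1*V = V)
Y = 635/207 (Y = -37*(-⅑) + 48*(-1/46) = 37/9 - 24/23 = 635/207 ≈ 3.0676)
25*(Y + F(2)) - 1*33126 = 25*(635/207 + 2) - 1*33126 = 25*(1049/207) - 33126 = 26225/207 - 33126 = -6830857/207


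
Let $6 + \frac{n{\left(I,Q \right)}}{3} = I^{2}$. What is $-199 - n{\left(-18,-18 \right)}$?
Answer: $-1153$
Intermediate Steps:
$n{\left(I,Q \right)} = -18 + 3 I^{2}$
$-199 - n{\left(-18,-18 \right)} = -199 - \left(-18 + 3 \left(-18\right)^{2}\right) = -199 - \left(-18 + 3 \cdot 324\right) = -199 - \left(-18 + 972\right) = -199 - 954 = -1153$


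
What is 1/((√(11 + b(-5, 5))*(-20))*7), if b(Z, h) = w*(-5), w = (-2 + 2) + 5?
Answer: I*√14/1960 ≈ 0.001909*I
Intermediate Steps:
w = 5 (w = 0 + 5 = 5)
b(Z, h) = -25 (b(Z, h) = 5*(-5) = -25)
1/((√(11 + b(-5, 5))*(-20))*7) = 1/((√(11 - 25)*(-20))*7) = 1/((√(-14)*(-20))*7) = 1/(((I*√14)*(-20))*7) = 1/(-20*I*√14*7) = 1/(-140*I*√14) = I*√14/1960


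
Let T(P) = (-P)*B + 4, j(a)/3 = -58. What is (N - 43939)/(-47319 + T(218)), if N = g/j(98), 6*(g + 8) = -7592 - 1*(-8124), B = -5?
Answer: 458728/482589 ≈ 0.95056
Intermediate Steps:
j(a) = -174 (j(a) = 3*(-58) = -174)
T(P) = 4 + 5*P (T(P) = -P*(-5) + 4 = 5*P + 4 = 4 + 5*P)
g = 242/3 (g = -8 + (-7592 - 1*(-8124))/6 = -8 + (-7592 + 8124)/6 = -8 + (⅙)*532 = -8 + 266/3 = 242/3 ≈ 80.667)
N = -121/261 (N = (242/3)/(-174) = (242/3)*(-1/174) = -121/261 ≈ -0.46360)
(N - 43939)/(-47319 + T(218)) = (-121/261 - 43939)/(-47319 + (4 + 5*218)) = -11468200/(261*(-47319 + (4 + 1090))) = -11468200/(261*(-47319 + 1094)) = -11468200/261/(-46225) = -11468200/261*(-1/46225) = 458728/482589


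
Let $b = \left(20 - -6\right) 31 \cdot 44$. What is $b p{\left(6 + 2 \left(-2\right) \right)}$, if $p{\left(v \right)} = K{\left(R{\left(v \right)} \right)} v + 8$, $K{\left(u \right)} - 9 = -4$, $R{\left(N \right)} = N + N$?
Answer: $638352$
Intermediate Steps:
$R{\left(N \right)} = 2 N$
$b = 35464$ ($b = \left(20 + 6\right) 31 \cdot 44 = 26 \cdot 31 \cdot 44 = 806 \cdot 44 = 35464$)
$K{\left(u \right)} = 5$ ($K{\left(u \right)} = 9 - 4 = 5$)
$p{\left(v \right)} = 8 + 5 v$ ($p{\left(v \right)} = 5 v + 8 = 8 + 5 v$)
$b p{\left(6 + 2 \left(-2\right) \right)} = 35464 \left(8 + 5 \left(6 + 2 \left(-2\right)\right)\right) = 35464 \left(8 + 5 \left(6 - 4\right)\right) = 35464 \left(8 + 5 \cdot 2\right) = 35464 \left(8 + 10\right) = 35464 \cdot 18 = 638352$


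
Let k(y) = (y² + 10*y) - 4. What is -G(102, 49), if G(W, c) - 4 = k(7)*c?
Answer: -5639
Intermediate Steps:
k(y) = -4 + y² + 10*y
G(W, c) = 4 + 115*c (G(W, c) = 4 + (-4 + 7² + 10*7)*c = 4 + (-4 + 49 + 70)*c = 4 + 115*c)
-G(102, 49) = -(4 + 115*49) = -(4 + 5635) = -1*5639 = -5639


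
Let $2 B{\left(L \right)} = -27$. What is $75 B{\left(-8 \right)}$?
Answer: $- \frac{2025}{2} \approx -1012.5$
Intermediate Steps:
$B{\left(L \right)} = - \frac{27}{2}$ ($B{\left(L \right)} = \frac{1}{2} \left(-27\right) = - \frac{27}{2}$)
$75 B{\left(-8 \right)} = 75 \left(- \frac{27}{2}\right) = - \frac{2025}{2}$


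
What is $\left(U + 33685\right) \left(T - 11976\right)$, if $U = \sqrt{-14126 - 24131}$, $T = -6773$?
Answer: $-631560065 - 18749 i \sqrt{38257} \approx -6.3156 \cdot 10^{8} - 3.6672 \cdot 10^{6} i$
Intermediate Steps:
$U = i \sqrt{38257}$ ($U = \sqrt{-38257} = i \sqrt{38257} \approx 195.59 i$)
$\left(U + 33685\right) \left(T - 11976\right) = \left(i \sqrt{38257} + 33685\right) \left(-6773 - 11976\right) = \left(33685 + i \sqrt{38257}\right) \left(-18749\right) = -631560065 - 18749 i \sqrt{38257}$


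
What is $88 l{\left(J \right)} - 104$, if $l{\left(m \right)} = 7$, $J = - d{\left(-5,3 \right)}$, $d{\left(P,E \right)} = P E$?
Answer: $512$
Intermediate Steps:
$d{\left(P,E \right)} = E P$
$J = 15$ ($J = - 3 \left(-5\right) = \left(-1\right) \left(-15\right) = 15$)
$88 l{\left(J \right)} - 104 = 88 \cdot 7 - 104 = 616 - 104 = 512$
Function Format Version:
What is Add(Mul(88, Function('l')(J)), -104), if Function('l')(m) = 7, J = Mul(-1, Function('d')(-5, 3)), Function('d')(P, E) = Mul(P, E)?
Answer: 512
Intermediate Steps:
Function('d')(P, E) = Mul(E, P)
J = 15 (J = Mul(-1, Mul(3, -5)) = Mul(-1, -15) = 15)
Add(Mul(88, Function('l')(J)), -104) = Add(Mul(88, 7), -104) = Add(616, -104) = 512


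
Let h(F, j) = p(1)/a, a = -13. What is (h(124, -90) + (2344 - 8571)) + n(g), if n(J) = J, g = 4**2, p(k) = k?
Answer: -80744/13 ≈ -6211.1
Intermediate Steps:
g = 16
h(F, j) = -1/13 (h(F, j) = 1/(-13) = 1*(-1/13) = -1/13)
(h(124, -90) + (2344 - 8571)) + n(g) = (-1/13 + (2344 - 8571)) + 16 = (-1/13 - 6227) + 16 = -80952/13 + 16 = -80744/13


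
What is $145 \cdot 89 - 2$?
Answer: $12903$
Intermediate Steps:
$145 \cdot 89 - 2 = 12905 - 2 = 12903$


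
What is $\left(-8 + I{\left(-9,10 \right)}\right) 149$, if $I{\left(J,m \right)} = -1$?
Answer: $-1341$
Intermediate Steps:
$\left(-8 + I{\left(-9,10 \right)}\right) 149 = \left(-8 - 1\right) 149 = \left(-9\right) 149 = -1341$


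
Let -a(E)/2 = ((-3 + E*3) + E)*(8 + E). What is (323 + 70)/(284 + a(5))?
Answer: -393/158 ≈ -2.4873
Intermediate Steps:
a(E) = -2*(-3 + 4*E)*(8 + E) (a(E) = -2*((-3 + E*3) + E)*(8 + E) = -2*((-3 + 3*E) + E)*(8 + E) = -2*(-3 + 4*E)*(8 + E))
(323 + 70)/(284 + a(5)) = (323 + 70)/(284 + (48 - 58*5 - 8*5²)) = 393/(284 + (48 - 290 - 8*25)) = 393/(284 + (48 - 290 - 200)) = 393/(284 - 442) = 393/(-158) = 393*(-1/158) = -393/158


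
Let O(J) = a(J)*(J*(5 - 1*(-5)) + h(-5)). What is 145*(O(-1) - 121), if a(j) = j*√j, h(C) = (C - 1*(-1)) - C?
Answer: -17545 + 1305*I ≈ -17545.0 + 1305.0*I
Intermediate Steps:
h(C) = 1 (h(C) = (C + 1) - C = (1 + C) - C = 1)
a(j) = j^(3/2)
O(J) = J^(3/2)*(1 + 10*J) (O(J) = J^(3/2)*(J*(5 - 1*(-5)) + 1) = J^(3/2)*(J*(5 + 5) + 1) = J^(3/2)*(J*10 + 1) = J^(3/2)*(10*J + 1) = J^(3/2)*(1 + 10*J))
145*(O(-1) - 121) = 145*((-1)^(3/2)*(1 + 10*(-1)) - 121) = 145*((-I)*(1 - 10) - 121) = 145*(-I*(-9) - 121) = 145*(9*I - 121) = 145*(-121 + 9*I) = -17545 + 1305*I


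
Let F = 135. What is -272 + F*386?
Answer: 51838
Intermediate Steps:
-272 + F*386 = -272 + 135*386 = -272 + 52110 = 51838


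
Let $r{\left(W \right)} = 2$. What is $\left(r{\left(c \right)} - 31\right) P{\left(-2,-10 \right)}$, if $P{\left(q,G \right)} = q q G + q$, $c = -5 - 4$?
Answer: $1218$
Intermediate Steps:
$c = -9$
$P{\left(q,G \right)} = q + G q^{2}$ ($P{\left(q,G \right)} = q^{2} G + q = G q^{2} + q = q + G q^{2}$)
$\left(r{\left(c \right)} - 31\right) P{\left(-2,-10 \right)} = \left(2 - 31\right) \left(- 2 \left(1 - -20\right)\right) = - 29 \left(- 2 \left(1 + 20\right)\right) = - 29 \left(\left(-2\right) 21\right) = \left(-29\right) \left(-42\right) = 1218$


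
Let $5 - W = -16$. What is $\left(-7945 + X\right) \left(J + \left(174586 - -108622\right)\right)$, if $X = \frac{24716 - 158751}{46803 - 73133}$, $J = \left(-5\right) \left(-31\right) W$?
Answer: $- \frac{11977465771669}{5266} \approx -2.2745 \cdot 10^{9}$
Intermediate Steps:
$W = 21$ ($W = 5 - -16 = 5 + 16 = 21$)
$J = 3255$ ($J = \left(-5\right) \left(-31\right) 21 = 155 \cdot 21 = 3255$)
$X = \frac{26807}{5266}$ ($X = - \frac{134035}{-26330} = \left(-134035\right) \left(- \frac{1}{26330}\right) = \frac{26807}{5266} \approx 5.0906$)
$\left(-7945 + X\right) \left(J + \left(174586 - -108622\right)\right) = \left(-7945 + \frac{26807}{5266}\right) \left(3255 + \left(174586 - -108622\right)\right) = - \frac{41811563 \left(3255 + \left(174586 + 108622\right)\right)}{5266} = - \frac{41811563 \left(3255 + 283208\right)}{5266} = \left(- \frac{41811563}{5266}\right) 286463 = - \frac{11977465771669}{5266}$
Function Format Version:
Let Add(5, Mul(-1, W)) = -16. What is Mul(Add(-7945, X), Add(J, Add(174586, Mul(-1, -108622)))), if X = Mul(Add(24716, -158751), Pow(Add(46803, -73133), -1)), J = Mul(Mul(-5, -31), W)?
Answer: Rational(-11977465771669, 5266) ≈ -2.2745e+9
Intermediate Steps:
W = 21 (W = Add(5, Mul(-1, -16)) = Add(5, 16) = 21)
J = 3255 (J = Mul(Mul(-5, -31), 21) = Mul(155, 21) = 3255)
X = Rational(26807, 5266) (X = Mul(-134035, Pow(-26330, -1)) = Mul(-134035, Rational(-1, 26330)) = Rational(26807, 5266) ≈ 5.0906)
Mul(Add(-7945, X), Add(J, Add(174586, Mul(-1, -108622)))) = Mul(Add(-7945, Rational(26807, 5266)), Add(3255, Add(174586, Mul(-1, -108622)))) = Mul(Rational(-41811563, 5266), Add(3255, Add(174586, 108622))) = Mul(Rational(-41811563, 5266), Add(3255, 283208)) = Mul(Rational(-41811563, 5266), 286463) = Rational(-11977465771669, 5266)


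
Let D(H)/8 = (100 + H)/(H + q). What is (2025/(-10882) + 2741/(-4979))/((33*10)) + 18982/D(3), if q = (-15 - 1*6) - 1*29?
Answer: -996977890791403/920814218610 ≈ -1082.7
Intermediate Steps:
q = -50 (q = (-15 - 6) - 29 = -21 - 29 = -50)
D(H) = 8*(100 + H)/(-50 + H) (D(H) = 8*((100 + H)/(H - 50)) = 8*((100 + H)/(-50 + H)) = 8*(100 + H)/(-50 + H))
(2025/(-10882) + 2741/(-4979))/((33*10)) + 18982/D(3) = (2025/(-10882) + 2741/(-4979))/((33*10)) + 18982/((8*(100 + 3)/(-50 + 3))) = (2025*(-1/10882) + 2741*(-1/4979))/330 + 18982/((8*103/(-47))) = (-2025/10882 - 2741/4979)*(1/330) + 18982/((8*(-1/47)*103)) = -39910037/54181478*1/330 + 18982/(-824/47) = -39910037/17879887740 + 18982*(-47/824) = -39910037/17879887740 - 446077/412 = -996977890791403/920814218610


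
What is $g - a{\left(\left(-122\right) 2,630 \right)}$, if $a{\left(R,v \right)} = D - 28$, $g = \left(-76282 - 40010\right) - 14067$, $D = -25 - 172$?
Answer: $-130134$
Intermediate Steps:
$D = -197$
$g = -130359$ ($g = -116292 - 14067 = -130359$)
$a{\left(R,v \right)} = -225$ ($a{\left(R,v \right)} = -197 - 28 = -225$)
$g - a{\left(\left(-122\right) 2,630 \right)} = -130359 - -225 = -130359 + 225 = -130134$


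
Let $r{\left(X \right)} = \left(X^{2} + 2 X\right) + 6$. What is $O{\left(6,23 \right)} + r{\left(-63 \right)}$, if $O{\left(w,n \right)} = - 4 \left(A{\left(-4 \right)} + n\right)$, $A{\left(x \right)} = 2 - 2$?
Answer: $3757$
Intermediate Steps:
$r{\left(X \right)} = 6 + X^{2} + 2 X$
$A{\left(x \right)} = 0$
$O{\left(w,n \right)} = - 4 n$ ($O{\left(w,n \right)} = - 4 \left(0 + n\right) = - 4 n$)
$O{\left(6,23 \right)} + r{\left(-63 \right)} = \left(-4\right) 23 + \left(6 + \left(-63\right)^{2} + 2 \left(-63\right)\right) = -92 + \left(6 + 3969 - 126\right) = -92 + 3849 = 3757$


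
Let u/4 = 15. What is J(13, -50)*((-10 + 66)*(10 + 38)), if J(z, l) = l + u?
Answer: 26880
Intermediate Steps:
u = 60 (u = 4*15 = 60)
J(z, l) = 60 + l (J(z, l) = l + 60 = 60 + l)
J(13, -50)*((-10 + 66)*(10 + 38)) = (60 - 50)*((-10 + 66)*(10 + 38)) = 10*(56*48) = 10*2688 = 26880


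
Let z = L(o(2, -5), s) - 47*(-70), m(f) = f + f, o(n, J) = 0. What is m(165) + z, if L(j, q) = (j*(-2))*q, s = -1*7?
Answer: 3620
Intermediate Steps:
m(f) = 2*f
s = -7
L(j, q) = -2*j*q (L(j, q) = (-2*j)*q = -2*j*q)
z = 3290 (z = -2*0*(-7) - 47*(-70) = 0 + 3290 = 3290)
m(165) + z = 2*165 + 3290 = 330 + 3290 = 3620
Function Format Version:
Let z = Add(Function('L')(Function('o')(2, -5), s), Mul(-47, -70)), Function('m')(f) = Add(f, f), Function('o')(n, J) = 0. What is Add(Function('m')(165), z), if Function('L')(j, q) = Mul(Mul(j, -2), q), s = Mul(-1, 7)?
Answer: 3620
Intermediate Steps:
Function('m')(f) = Mul(2, f)
s = -7
Function('L')(j, q) = Mul(-2, j, q) (Function('L')(j, q) = Mul(Mul(-2, j), q) = Mul(-2, j, q))
z = 3290 (z = Add(Mul(-2, 0, -7), Mul(-47, -70)) = Add(0, 3290) = 3290)
Add(Function('m')(165), z) = Add(Mul(2, 165), 3290) = Add(330, 3290) = 3620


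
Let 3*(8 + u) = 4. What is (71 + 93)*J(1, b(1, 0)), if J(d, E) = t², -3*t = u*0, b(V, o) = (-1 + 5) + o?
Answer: 0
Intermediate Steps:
b(V, o) = 4 + o
u = -20/3 (u = -8 + (⅓)*4 = -8 + 4/3 = -20/3 ≈ -6.6667)
t = 0 (t = -(-20)*0/9 = -⅓*0 = 0)
J(d, E) = 0 (J(d, E) = 0² = 0)
(71 + 93)*J(1, b(1, 0)) = (71 + 93)*0 = 164*0 = 0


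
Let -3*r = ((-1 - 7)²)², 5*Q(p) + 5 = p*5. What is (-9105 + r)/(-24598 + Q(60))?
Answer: 31411/73617 ≈ 0.42668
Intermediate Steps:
Q(p) = -1 + p (Q(p) = -1 + (p*5)/5 = -1 + (5*p)/5 = -1 + p)
r = -4096/3 (r = -(-1 - 7)⁴/3 = -((-8)²)²/3 = -⅓*64² = -⅓*4096 = -4096/3 ≈ -1365.3)
(-9105 + r)/(-24598 + Q(60)) = (-9105 - 4096/3)/(-24598 + (-1 + 60)) = -31411/(3*(-24598 + 59)) = -31411/3/(-24539) = -31411/3*(-1/24539) = 31411/73617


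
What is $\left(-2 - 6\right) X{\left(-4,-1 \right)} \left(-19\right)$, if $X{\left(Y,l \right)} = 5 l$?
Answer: $-760$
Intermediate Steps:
$\left(-2 - 6\right) X{\left(-4,-1 \right)} \left(-19\right) = \left(-2 - 6\right) 5 \left(-1\right) \left(-19\right) = \left(-2 - 6\right) \left(-5\right) \left(-19\right) = \left(-8\right) \left(-5\right) \left(-19\right) = 40 \left(-19\right) = -760$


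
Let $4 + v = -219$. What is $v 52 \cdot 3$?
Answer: $-34788$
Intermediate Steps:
$v = -223$ ($v = -4 - 219 = -223$)
$v 52 \cdot 3 = - 223 \cdot 52 \cdot 3 = \left(-223\right) 156 = -34788$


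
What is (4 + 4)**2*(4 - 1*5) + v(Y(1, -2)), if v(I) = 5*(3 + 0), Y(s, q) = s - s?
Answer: -49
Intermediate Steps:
Y(s, q) = 0
v(I) = 15 (v(I) = 5*3 = 15)
(4 + 4)**2*(4 - 1*5) + v(Y(1, -2)) = (4 + 4)**2*(4 - 1*5) + 15 = 8**2*(4 - 5) + 15 = 64*(-1) + 15 = -64 + 15 = -49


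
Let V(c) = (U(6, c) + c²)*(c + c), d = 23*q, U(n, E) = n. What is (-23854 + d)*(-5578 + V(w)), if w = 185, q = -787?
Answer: -531145768860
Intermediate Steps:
d = -18101 (d = 23*(-787) = -18101)
V(c) = 2*c*(6 + c²) (V(c) = (6 + c²)*(c + c) = (6 + c²)*(2*c) = 2*c*(6 + c²))
(-23854 + d)*(-5578 + V(w)) = (-23854 - 18101)*(-5578 + 2*185*(6 + 185²)) = -41955*(-5578 + 2*185*(6 + 34225)) = -41955*(-5578 + 2*185*34231) = -41955*(-5578 + 12665470) = -41955*12659892 = -531145768860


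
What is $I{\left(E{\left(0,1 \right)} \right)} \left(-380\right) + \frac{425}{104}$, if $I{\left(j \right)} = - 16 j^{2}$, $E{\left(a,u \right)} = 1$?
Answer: $\frac{632745}{104} \approx 6084.1$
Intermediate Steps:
$I{\left(E{\left(0,1 \right)} \right)} \left(-380\right) + \frac{425}{104} = - 16 \cdot 1^{2} \left(-380\right) + \frac{425}{104} = \left(-16\right) 1 \left(-380\right) + 425 \cdot \frac{1}{104} = \left(-16\right) \left(-380\right) + \frac{425}{104} = 6080 + \frac{425}{104} = \frac{632745}{104}$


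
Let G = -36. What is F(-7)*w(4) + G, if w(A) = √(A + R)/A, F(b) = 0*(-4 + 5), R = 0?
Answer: -36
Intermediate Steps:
F(b) = 0 (F(b) = 0*1 = 0)
w(A) = A^(-½) (w(A) = √(A + 0)/A = √A/A = A^(-½))
F(-7)*w(4) + G = 0/√4 - 36 = 0*(½) - 36 = 0 - 36 = -36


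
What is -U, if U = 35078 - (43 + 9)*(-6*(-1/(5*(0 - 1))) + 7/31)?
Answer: -5444942/155 ≈ -35129.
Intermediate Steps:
U = 5444942/155 (U = 35078 - 52*(-6/((-5*(-1))) + 7*(1/31)) = 35078 - 52*(-6/5 + 7/31) = 35078 - 52*(-151)/155 = 35078 - 1*(-7852/155) = 35078 + 7852/155 = 5444942/155 ≈ 35129.)
-U = -1*5444942/155 = -5444942/155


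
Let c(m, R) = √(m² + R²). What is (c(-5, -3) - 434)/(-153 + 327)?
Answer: -217/87 + √34/174 ≈ -2.4607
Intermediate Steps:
c(m, R) = √(R² + m²)
(c(-5, -3) - 434)/(-153 + 327) = (√((-3)² + (-5)²) - 434)/(-153 + 327) = (√(9 + 25) - 434)/174 = (√34 - 434)*(1/174) = (-434 + √34)*(1/174) = -217/87 + √34/174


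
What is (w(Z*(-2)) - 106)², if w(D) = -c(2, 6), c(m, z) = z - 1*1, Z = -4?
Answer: 12321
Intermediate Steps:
c(m, z) = -1 + z (c(m, z) = z - 1 = -1 + z)
w(D) = -5 (w(D) = -(-1 + 6) = -1*5 = -5)
(w(Z*(-2)) - 106)² = (-5 - 106)² = (-111)² = 12321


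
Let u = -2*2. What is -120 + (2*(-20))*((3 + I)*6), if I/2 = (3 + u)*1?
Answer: -360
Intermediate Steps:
u = -4
I = -2 (I = 2*((3 - 4)*1) = 2*(-1*1) = 2*(-1) = -2)
-120 + (2*(-20))*((3 + I)*6) = -120 + (2*(-20))*((3 - 2)*6) = -120 - 40*6 = -120 - 240 = -360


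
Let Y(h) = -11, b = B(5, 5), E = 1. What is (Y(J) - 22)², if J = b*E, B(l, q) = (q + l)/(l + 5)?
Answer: 1089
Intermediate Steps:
B(l, q) = (l + q)/(5 + l)
b = 1 (b = (5 + 5)/(5 + 5) = 10/10 = (⅒)*10 = 1)
J = 1 (J = 1*1 = 1)
(Y(J) - 22)² = (-11 - 22)² = (-33)² = 1089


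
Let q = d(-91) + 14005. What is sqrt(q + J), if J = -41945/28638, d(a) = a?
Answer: sqrt(1267795309034)/9546 ≈ 117.95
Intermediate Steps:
J = -41945/28638 (J = -41945*1/28638 = -41945/28638 ≈ -1.4647)
q = 13914 (q = -91 + 14005 = 13914)
sqrt(q + J) = sqrt(13914 - 41945/28638) = sqrt(398427187/28638) = sqrt(1267795309034)/9546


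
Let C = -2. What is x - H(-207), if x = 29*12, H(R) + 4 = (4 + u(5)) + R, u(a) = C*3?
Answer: 561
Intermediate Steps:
u(a) = -6 (u(a) = -2*3 = -6)
H(R) = -6 + R (H(R) = -4 + ((4 - 6) + R) = -4 + (-2 + R) = -6 + R)
x = 348
x - H(-207) = 348 - (-6 - 207) = 348 - 1*(-213) = 348 + 213 = 561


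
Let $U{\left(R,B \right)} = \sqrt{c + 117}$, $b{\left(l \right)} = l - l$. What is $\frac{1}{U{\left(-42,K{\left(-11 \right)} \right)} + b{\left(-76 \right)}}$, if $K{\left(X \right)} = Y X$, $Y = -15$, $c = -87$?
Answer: $\frac{\sqrt{30}}{30} \approx 0.18257$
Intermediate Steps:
$b{\left(l \right)} = 0$
$K{\left(X \right)} = - 15 X$
$U{\left(R,B \right)} = \sqrt{30}$ ($U{\left(R,B \right)} = \sqrt{-87 + 117} = \sqrt{30}$)
$\frac{1}{U{\left(-42,K{\left(-11 \right)} \right)} + b{\left(-76 \right)}} = \frac{1}{\sqrt{30} + 0} = \frac{1}{\sqrt{30}} = \frac{\sqrt{30}}{30}$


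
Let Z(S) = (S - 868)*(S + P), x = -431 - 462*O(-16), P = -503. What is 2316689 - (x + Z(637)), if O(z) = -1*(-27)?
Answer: 2360548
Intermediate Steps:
O(z) = 27
x = -12905 (x = -431 - 462*27 = -431 - 12474 = -12905)
Z(S) = (-868 + S)*(-503 + S) (Z(S) = (S - 868)*(S - 503) = (-868 + S)*(-503 + S))
2316689 - (x + Z(637)) = 2316689 - (-12905 + (436604 + 637² - 1371*637)) = 2316689 - (-12905 + (436604 + 405769 - 873327)) = 2316689 - (-12905 - 30954) = 2316689 - 1*(-43859) = 2316689 + 43859 = 2360548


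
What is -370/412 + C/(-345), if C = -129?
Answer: -12417/23690 ≈ -0.52415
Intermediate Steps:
-370/412 + C/(-345) = -370/412 - 129/(-345) = -370*1/412 - 129*(-1/345) = -185/206 + 43/115 = -12417/23690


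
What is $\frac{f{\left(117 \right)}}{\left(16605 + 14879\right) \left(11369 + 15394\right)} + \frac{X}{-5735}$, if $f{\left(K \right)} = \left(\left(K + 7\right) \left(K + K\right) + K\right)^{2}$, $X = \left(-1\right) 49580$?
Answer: $\frac{84043056205}{8706931684} \approx 9.6524$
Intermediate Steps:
$X = -49580$
$f{\left(K \right)} = \left(K + 2 K \left(7 + K\right)\right)^{2}$ ($f{\left(K \right)} = \left(\left(7 + K\right) 2 K + K\right)^{2} = \left(2 K \left(7 + K\right) + K\right)^{2} = \left(K + 2 K \left(7 + K\right)\right)^{2}$)
$\frac{f{\left(117 \right)}}{\left(16605 + 14879\right) \left(11369 + 15394\right)} + \frac{X}{-5735} = \frac{117^{2} \left(15 + 2 \cdot 117\right)^{2}}{\left(16605 + 14879\right) \left(11369 + 15394\right)} - \frac{49580}{-5735} = \frac{13689 \left(15 + 234\right)^{2}}{31484 \cdot 26763} - - \frac{268}{31} = \frac{13689 \cdot 249^{2}}{842606292} + \frac{268}{31} = 13689 \cdot 62001 \cdot \frac{1}{842606292} + \frac{268}{31} = 848731689 \cdot \frac{1}{842606292} + \frac{268}{31} = \frac{282910563}{280868764} + \frac{268}{31} = \frac{84043056205}{8706931684}$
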